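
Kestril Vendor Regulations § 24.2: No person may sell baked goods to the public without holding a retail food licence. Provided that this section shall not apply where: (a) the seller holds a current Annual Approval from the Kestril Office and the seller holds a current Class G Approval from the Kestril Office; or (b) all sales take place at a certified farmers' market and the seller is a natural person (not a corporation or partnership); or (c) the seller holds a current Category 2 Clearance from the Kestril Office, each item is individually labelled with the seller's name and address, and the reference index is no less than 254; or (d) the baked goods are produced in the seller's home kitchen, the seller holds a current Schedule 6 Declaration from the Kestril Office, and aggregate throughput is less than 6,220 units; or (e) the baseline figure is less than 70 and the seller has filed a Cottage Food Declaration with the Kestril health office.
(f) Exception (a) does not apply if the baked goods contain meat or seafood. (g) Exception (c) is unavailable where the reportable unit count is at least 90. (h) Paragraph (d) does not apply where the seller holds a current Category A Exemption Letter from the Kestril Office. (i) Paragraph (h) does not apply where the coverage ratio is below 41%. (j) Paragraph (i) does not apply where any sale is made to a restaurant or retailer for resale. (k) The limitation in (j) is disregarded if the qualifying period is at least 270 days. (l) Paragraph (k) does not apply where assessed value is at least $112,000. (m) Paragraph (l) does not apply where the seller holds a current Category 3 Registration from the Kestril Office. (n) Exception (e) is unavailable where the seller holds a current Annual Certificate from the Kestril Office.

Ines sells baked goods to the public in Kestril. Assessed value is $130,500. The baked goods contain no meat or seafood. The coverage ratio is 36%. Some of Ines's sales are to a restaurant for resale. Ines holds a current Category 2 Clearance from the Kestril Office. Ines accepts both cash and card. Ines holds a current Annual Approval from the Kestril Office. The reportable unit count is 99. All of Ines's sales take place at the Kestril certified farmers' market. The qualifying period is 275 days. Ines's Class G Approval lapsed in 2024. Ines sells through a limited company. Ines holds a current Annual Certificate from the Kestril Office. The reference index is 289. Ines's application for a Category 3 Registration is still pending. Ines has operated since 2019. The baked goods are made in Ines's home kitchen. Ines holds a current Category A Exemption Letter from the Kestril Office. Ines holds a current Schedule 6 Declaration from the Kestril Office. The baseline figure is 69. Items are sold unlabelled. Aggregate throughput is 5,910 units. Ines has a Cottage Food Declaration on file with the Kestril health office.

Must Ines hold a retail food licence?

Exception (a) requires that the seller holds a current Class G Approval from the Kestril Office; but the Class G Approval is not current, so (a) is unavailable.
Exception (b) fails — the seller operates through a limited company.
Exception (c) does not apply: items are sold unlabelled.
All of (d)'s requirements are met (the baked goods are home-kitchen produced; a current Schedule 6 Declaration is held; aggregate throughput is 5,910 units, less than the 6,220 units limit). But applying paragraphs (h)–(m): (h) is engaged — a current Category A Exemption Letter is held. (i) is triggered (the coverage ratio is 36%, below the 41% limit), but is set aside by (j): (j) operates against (i): some sales are to a restaurant for resale. (k) is engaged (the qualifying period is 275 days, meeting the 270 days threshold), but is itself disapplied by (l): (l) is engaged — assessed value is $130,500, meeting the $112,000 threshold. (m), which would lift (l), does not operate here — there is no Category 3 Registration in force. So (d) is unavailable.
All of (e)'s requirements are met (the baseline figure is 69, less than the 70 limit; a Cottage Food Declaration is on file). However, paragraph (n) must be considered: (n) applies — a current Annual Certificate is held. So (e) is unavailable.
No exception applies. The general rule governs.

Yes — Ines must hold a retail food licence.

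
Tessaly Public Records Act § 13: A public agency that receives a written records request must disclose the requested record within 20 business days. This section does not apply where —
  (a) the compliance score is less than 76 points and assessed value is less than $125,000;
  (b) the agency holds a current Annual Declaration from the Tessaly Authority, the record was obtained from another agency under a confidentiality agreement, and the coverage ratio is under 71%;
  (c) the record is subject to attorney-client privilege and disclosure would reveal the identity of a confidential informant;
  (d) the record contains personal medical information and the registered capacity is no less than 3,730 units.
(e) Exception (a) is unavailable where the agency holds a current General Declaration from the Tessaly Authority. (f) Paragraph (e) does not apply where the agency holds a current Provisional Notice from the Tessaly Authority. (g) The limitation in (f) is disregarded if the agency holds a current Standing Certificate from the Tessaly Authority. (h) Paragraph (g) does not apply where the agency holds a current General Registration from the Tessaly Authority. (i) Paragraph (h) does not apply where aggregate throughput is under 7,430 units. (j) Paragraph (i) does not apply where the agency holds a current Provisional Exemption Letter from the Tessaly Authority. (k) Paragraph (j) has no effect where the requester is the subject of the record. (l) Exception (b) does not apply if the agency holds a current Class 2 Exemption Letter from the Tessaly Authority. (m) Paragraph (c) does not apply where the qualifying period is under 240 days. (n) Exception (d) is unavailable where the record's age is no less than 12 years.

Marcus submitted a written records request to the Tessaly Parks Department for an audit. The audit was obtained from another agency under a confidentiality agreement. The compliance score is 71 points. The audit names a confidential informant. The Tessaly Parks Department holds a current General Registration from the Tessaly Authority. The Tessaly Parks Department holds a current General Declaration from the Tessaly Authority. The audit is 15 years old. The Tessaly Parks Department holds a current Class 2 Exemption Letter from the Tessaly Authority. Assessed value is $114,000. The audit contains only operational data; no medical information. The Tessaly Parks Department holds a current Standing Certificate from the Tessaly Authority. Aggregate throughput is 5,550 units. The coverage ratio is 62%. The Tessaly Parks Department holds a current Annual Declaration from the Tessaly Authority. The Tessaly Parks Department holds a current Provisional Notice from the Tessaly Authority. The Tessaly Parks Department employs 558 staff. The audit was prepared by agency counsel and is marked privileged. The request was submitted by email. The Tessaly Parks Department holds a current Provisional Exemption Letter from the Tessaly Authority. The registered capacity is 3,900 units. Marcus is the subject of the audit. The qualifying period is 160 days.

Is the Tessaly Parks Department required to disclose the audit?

Yes — the Tessaly Parks Department must disclose the audit.

Exception (a)'s conditions are all satisfied: the compliance score is 71 points, less than the 76 points limit; assessed value is $114,000, less than the $125,000 limit. Turning to paragraphs (e)–(k): (e) applies — a current General Declaration is held. (f) is engaged (a current Provisional Notice is held), but yields to (g): (g) operates — a current Standing Certificate is held. (h) would limit (g) — a current General Registration is held — but (i) sets (h) aside: (i) operates — aggregate throughput is 5,550 units, under the 7,430 units limit. (j) would limit (i) — a current Provisional Exemption Letter is held — but (k) sets (j) aside: (k) operates against (j): Marcus is the subject of the audit. Exception (a) does not apply.
All of (b)'s requirements are met (a current Annual Declaration is held; the audit was obtained under a confidentiality agreement; the coverage ratio is 62%, under the 71% limit). Turning to paragraph (l): (l) is triggered — a current Class 2 Exemption Letter is held. (b) is therefore removed.
All of (c)'s requirements are met (the audit is privileged; the audit names a confidential informant). But: (m) operates against (c): the qualifying period is 160 days, under the 240 days limit. Exception (c) does not apply.
Exception (d) fails — the audit contains only operational data.
None of the exceptions is available; § 13 applies in full.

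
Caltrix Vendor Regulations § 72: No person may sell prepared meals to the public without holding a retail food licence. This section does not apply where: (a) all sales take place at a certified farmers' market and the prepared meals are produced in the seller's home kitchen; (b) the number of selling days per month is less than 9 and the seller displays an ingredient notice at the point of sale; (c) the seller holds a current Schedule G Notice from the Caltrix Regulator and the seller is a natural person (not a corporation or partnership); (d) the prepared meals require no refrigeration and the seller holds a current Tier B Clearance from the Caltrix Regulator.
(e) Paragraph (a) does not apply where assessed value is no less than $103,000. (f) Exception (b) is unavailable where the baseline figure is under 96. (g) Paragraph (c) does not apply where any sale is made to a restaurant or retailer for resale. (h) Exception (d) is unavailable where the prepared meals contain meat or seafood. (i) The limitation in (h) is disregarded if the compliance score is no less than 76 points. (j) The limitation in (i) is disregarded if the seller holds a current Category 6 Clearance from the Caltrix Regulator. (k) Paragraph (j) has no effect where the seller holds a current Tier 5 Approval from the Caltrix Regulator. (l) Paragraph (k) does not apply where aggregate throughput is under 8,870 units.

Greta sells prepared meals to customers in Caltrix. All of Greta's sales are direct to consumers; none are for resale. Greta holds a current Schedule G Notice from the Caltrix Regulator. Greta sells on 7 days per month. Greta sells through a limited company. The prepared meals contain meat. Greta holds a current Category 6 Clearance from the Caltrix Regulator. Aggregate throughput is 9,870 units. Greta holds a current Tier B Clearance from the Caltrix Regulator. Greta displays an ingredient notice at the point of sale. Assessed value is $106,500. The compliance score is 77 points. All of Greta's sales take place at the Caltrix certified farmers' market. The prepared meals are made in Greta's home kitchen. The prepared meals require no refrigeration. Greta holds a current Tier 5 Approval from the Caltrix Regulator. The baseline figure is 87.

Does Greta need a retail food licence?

All of (a)'s requirements are met (all sales are at a certified farmers' market; the prepared meals are home-kitchen produced). But: (e) is triggered — assessed value is $106,500, meeting the $103,000 threshold. Exception (a) does not apply.
Exception (b): the number of selling days per month is 7, less than the 9 limit; an ingredient notice is displayed — every condition holds. But: (f) applies — the baseline figure is 87, under the 96 limit. So (b) is unavailable.
Exception (c) fails — the seller operates through a limited company.
Exception (d) is satisfied on its face — the prepared meals are shelf-stable; a current Tier B Clearance is held. Considering the limiting provisions: (h) would limit (d) — the prepared meals contain meat — but (i) sets (h) aside: (i) operates against (h): the compliance score is 77 points, meeting the 76 points threshold. (j) is engaged (a current Category 6 Clearance is held), but is itself disapplied by (k): (k) operates — a current Tier 5 Approval is held. (l), which would lift (k), is inapplicable — aggregate throughput is 9,870 units, not under 8,870 units. (d) remains available.

No — exception (d) applies; Greta is not required to hold a retail food licence.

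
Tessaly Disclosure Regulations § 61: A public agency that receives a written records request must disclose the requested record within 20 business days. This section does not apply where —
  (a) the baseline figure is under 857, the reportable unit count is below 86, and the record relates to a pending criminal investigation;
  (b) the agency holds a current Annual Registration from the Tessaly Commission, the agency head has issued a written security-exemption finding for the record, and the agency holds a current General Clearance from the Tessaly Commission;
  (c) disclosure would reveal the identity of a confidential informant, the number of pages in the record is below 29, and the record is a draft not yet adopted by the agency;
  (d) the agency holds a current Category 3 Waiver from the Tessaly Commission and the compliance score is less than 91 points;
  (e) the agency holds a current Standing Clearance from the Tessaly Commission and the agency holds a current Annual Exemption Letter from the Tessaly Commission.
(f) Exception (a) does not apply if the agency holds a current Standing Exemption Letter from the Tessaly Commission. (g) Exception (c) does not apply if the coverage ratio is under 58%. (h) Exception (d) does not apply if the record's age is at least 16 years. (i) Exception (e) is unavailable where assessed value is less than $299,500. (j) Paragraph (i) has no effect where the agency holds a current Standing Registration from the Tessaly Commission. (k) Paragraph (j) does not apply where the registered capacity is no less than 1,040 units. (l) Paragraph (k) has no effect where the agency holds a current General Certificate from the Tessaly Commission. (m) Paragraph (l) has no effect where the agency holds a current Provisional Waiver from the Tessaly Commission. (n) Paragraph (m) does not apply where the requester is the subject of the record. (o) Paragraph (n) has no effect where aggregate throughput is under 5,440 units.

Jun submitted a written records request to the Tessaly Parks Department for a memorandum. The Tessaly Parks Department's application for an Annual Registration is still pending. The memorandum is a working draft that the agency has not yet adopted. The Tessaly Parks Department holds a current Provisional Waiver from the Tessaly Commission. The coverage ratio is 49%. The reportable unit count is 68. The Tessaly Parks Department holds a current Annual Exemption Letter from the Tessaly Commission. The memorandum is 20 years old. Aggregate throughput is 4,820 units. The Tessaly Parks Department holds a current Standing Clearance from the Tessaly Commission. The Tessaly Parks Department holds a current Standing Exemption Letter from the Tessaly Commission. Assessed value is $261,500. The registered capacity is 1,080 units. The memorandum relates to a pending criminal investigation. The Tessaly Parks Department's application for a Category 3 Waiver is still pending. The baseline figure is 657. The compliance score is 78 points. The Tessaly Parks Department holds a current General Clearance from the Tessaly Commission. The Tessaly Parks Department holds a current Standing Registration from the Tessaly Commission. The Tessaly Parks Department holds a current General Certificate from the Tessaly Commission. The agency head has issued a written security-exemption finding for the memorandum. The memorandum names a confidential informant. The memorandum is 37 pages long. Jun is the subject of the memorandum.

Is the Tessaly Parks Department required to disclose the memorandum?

Yes — the Tessaly Parks Department must disclose the memorandum.

Exception (a) is satisfied on its face — the baseline figure is 657, under the 857 limit; the reportable unit count is 68, below the 86 limit; the memorandum relates to a pending investigation. But applying paragraph (f): (f) operates against (a): a current Standing Exemption Letter is held. So (a) is unavailable.
Exception (b) does not apply: there is no Annual Registration in force.
Exception (c) does not apply: the number of pages in the record is 37, not below 29.
Exception (d) fails — there is no Category 3 Waiver in force.
Exception (e) is satisfied on its face — a current Standing Clearance is held; a current Annual Exemption Letter is held. But: (i) operates against (e): assessed value is $261,500, less than the $299,500 limit. (j) would limit (i) — a current Standing Registration is held — but (k) sets (j) aside: (k) operates against (j): the registered capacity is 1,080 units, meeting the 1,040 units threshold. (l) would limit (k) — a current General Certificate is held — but (m) sets (l) aside: (m) operates against (l): a current Provisional Waiver is held. (n) would limit (m) — Jun is the subject of the memorandum — but (o) sets (n) aside: (o) is engaged — aggregate throughput is 4,820 units, under the 5,440 units limit. (e) is therefore removed.
No exception applies. The general rule governs.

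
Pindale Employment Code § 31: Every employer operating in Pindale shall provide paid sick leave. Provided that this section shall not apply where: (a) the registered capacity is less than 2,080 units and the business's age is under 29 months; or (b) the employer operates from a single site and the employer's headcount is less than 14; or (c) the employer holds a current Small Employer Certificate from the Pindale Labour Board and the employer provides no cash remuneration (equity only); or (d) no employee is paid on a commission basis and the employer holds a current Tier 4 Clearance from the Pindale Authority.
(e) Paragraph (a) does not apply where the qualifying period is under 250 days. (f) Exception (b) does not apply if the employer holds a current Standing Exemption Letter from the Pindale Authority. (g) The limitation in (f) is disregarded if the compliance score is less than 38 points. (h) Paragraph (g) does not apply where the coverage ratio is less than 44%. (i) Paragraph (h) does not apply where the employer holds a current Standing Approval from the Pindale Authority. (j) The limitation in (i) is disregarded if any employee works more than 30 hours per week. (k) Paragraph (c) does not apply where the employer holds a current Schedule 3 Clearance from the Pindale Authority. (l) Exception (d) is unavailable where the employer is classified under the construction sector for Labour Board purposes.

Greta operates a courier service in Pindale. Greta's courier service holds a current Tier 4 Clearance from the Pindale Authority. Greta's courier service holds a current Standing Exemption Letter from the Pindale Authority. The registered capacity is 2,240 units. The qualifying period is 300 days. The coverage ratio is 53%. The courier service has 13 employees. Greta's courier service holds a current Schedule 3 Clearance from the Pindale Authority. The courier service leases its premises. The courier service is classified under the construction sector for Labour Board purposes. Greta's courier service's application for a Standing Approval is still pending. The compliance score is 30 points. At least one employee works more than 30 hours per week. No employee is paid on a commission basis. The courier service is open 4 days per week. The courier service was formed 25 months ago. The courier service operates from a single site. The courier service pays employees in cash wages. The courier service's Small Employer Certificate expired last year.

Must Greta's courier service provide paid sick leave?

Exception (a) requires that the registered capacity is less than 2,080 units; but the registered capacity is 2,240 units, not less than 2,080 units, so (a) is unavailable.
Exception (b): the employer operates from a single site; the employer's headcount is 13, less than the 14 limit — every condition holds. Under paragraphs (f)–(j): (f) is triggered (a current Standing Exemption Letter is held), but is itself disapplied by (g): (g) operates against (f): the compliance score is 30 points, less than the 38 points limit. (h) is inapplicable (the coverage ratio is 53%, not less than 44%), so (g) stands. (b) remains available.
Exception (c) requires that the employer holds a current Small Employer Certificate from the Pindale Labour Board; but the Small Employer Certificate has expired, so (c) is unavailable.
Exception (d) is satisfied on its face — no employee is paid on commission; a current Tier 4 Clearance is held. However, paragraph (l) must be considered: (l) is triggered — the courier service is classified under the construction sector. (d) is therefore removed.

No — exception (b) applies; Greta's courier service is not required to provide paid sick leave.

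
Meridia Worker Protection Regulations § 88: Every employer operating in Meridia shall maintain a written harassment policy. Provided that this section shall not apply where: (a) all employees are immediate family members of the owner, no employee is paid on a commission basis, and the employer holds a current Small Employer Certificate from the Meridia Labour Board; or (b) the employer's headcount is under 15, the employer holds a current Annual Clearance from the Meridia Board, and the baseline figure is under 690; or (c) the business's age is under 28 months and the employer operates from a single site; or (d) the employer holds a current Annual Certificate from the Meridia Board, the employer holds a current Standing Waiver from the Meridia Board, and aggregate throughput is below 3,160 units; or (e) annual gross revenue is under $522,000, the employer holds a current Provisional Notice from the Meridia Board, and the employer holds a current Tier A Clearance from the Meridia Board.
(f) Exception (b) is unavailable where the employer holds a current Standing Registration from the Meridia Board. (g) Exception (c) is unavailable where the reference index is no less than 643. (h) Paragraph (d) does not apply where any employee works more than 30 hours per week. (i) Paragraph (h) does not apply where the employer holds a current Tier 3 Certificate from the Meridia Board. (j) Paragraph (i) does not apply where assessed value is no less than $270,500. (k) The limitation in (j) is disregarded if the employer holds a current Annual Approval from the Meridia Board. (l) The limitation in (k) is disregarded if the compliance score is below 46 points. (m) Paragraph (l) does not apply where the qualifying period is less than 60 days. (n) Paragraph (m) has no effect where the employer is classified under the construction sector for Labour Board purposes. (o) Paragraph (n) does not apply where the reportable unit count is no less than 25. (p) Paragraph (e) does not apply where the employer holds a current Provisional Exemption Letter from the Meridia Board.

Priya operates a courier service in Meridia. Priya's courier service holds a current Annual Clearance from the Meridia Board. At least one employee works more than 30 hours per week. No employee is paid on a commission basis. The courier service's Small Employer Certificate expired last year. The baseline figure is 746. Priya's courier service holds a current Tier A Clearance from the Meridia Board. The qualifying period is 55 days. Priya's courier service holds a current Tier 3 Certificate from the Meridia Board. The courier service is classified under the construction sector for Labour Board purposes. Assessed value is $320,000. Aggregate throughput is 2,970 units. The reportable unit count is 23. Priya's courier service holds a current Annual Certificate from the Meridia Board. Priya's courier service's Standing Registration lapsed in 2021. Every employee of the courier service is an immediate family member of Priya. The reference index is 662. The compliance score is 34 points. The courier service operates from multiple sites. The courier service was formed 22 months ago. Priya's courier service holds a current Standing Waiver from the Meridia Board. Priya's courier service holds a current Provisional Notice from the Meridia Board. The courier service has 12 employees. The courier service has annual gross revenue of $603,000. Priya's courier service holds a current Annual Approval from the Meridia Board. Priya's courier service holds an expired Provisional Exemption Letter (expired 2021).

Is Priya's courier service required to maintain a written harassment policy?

Exception (a) fails — the Small Employer Certificate has expired.
Exception (b) does not apply: the baseline figure is 746, not under 690.
Exception (c) fails — the employer operates from multiple sites.
Exception (d): a current Annual Certificate is held; a current Standing Waiver is held; aggregate throughput is 2,970 units, below the 3,160 units limit — every condition holds. But applying paragraphs (h)–(o): (h) is engaged — at least one employee exceeds 30 hours/week. (i) would limit (h) — a current Tier 3 Certificate is held — but (j) sets (i) aside: (j) is triggered — assessed value is $320,000, meeting the $270,500 threshold. (k) would limit (j) — a current Annual Approval is held — but (l) sets (k) aside: (l) operates — the compliance score is 34 points, below the 46 points limit. (m) is engaged (the qualifying period is 55 days, less than the 60 days limit), but is overridden by (n): (n) applies — the courier service is classified under the construction sector. (o) does not operate here (the reportable unit count is 23, short of 25), so (n) stands. So (d) is unavailable.
Exception (e) fails — annual gross revenue is $603,000, not under $522,000.
No exception is made out. Priya's courier service falls within the general rule.

Yes — Priya's courier service must maintain a written harassment policy.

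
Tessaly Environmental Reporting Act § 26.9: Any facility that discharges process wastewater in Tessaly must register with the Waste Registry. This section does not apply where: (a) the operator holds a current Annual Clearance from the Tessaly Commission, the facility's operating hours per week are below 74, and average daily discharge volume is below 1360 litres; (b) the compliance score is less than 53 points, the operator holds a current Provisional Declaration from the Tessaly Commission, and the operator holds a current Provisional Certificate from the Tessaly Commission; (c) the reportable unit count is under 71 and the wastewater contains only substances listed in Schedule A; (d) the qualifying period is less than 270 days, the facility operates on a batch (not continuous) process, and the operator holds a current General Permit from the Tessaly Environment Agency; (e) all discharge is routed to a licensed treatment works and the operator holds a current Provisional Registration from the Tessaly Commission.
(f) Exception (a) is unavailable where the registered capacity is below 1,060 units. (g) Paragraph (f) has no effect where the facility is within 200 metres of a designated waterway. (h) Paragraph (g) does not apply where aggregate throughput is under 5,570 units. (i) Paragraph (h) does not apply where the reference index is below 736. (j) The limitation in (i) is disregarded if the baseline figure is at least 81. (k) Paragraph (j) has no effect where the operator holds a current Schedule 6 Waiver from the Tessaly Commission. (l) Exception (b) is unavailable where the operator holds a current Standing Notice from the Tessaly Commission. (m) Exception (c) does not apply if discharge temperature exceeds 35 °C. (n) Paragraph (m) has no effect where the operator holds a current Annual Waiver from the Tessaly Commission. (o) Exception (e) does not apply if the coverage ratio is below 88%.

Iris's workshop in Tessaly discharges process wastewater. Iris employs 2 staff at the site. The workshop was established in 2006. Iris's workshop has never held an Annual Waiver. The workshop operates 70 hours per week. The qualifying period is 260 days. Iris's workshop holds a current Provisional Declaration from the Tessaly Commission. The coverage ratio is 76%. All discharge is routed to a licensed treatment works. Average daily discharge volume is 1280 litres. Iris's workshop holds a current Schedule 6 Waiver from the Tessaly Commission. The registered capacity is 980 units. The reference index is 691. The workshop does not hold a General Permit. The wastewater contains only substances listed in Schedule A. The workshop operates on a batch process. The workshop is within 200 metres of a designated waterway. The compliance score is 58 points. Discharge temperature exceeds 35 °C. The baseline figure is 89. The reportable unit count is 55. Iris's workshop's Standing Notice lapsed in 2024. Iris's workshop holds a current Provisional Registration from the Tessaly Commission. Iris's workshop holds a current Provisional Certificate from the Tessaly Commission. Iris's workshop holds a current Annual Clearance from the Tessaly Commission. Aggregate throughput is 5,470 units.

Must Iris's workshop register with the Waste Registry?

All of (a)'s requirements are met (a current Annual Clearance is held; the facility's operating hours per week are 70, below the 74 limit; average daily discharge volume is 1280 litres, below the 1360 litres limit). Applying paragraphs (f)–(k): (f) is engaged (the registered capacity is 980 units, below the 1,060 units limit), but is itself disapplied by (g): (g) operates against (f): the workshop is within 200 m of a designated waterway. (h) would limit (g) — aggregate throughput is 5,470 units, under the 5,570 units limit — but (i) sets (h) aside: (i) is engaged — the reference index is 691, below the 736 limit. (j) would limit (i) — the baseline figure is 89, meeting the 81 threshold — but (k) sets (j) aside: (k) operates against (j): a current Schedule 6 Waiver is held. Exception (a) stands.
Exception (b) fails — the compliance score is 58 points, not less than 53 points.
Exception (c)'s conditions are all satisfied: the reportable unit count is 55, under the 71 limit; the wastewater is Schedule-A-only. However, paragraphs (m)–(n) must be considered: (m) operates — discharge temperature exceeds 35 °C. (n), which would lift (m), does not operate here — there is no Annual Waiver in force. Exception (c) does not apply.
Exception (d) fails — no General Permit is held.
Exception (e) is satisfied on its face — discharge is routed to a licensed treatment works; a current Provisional Registration is held. But applying paragraph (o): (o) is triggered — the coverage ratio is 76%, below the 88% limit. So (e) is unavailable.

No — exception (a) applies; Iris's workshop is not required to register with the Waste Registry.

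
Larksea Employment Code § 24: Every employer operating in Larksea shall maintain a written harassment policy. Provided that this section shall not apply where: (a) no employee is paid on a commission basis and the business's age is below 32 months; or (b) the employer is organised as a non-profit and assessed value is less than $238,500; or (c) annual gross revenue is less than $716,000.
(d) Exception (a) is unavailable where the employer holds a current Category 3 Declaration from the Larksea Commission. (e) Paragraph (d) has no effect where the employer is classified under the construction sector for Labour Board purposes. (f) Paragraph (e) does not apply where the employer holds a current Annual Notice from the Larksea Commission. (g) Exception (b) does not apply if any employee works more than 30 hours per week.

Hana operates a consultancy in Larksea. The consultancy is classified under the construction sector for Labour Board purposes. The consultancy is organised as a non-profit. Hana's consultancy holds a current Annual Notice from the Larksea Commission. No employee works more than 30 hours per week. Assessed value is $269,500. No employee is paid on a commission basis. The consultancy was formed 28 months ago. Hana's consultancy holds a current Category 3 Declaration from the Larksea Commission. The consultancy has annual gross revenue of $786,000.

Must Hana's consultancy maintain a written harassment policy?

Yes — Hana's consultancy must maintain a written harassment policy.

Exception (a)'s conditions are all satisfied: no employee is paid on commission; the business's age is 28 months, below the 32 months limit. But applying paragraphs (d)–(f): (d) applies — a current Category 3 Declaration is held. (e) would limit (d) — the consultancy is classified under the construction sector — but (f) sets (e) aside: (f) is triggered — a current Annual Notice is held. (a) is therefore removed.
Exception (b) does not apply: assessed value is $269,500, not less than $238,500.
Exception (c) does not apply: annual gross revenue is $786,000, not less than $716,000.
No exception applies. The general rule governs.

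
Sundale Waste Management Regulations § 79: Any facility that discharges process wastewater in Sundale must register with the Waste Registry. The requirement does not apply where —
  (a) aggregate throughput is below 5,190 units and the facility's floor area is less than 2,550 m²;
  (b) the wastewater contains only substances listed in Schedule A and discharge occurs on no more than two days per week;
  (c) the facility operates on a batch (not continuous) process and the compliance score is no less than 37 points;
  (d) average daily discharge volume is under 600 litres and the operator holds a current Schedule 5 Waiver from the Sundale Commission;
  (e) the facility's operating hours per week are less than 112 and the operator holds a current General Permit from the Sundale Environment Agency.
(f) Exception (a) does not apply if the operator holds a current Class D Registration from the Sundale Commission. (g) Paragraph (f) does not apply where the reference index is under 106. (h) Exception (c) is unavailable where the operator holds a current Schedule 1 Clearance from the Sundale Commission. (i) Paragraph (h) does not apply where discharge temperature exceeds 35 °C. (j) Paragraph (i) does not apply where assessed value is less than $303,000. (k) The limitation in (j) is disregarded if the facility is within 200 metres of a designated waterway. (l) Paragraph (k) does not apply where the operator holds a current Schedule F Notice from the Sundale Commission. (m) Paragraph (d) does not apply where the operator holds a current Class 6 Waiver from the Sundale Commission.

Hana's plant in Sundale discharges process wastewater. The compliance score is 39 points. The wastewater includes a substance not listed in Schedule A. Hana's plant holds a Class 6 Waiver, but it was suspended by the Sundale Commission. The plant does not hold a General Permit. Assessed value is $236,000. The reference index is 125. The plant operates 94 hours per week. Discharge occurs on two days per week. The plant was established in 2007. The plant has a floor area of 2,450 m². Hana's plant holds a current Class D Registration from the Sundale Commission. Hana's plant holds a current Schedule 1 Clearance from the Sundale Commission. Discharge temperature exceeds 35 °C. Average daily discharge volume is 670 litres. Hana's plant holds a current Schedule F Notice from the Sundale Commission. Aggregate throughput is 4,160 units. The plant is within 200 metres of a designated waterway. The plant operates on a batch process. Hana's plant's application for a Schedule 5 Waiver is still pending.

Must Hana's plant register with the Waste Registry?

Yes — Hana's plant must register with the Waste Registry.

All of (a)'s requirements are met (aggregate throughput is 4,160 units, below the 5,190 units limit; the facility's floor area is 2,450 m², less than the 2,550 m² limit). But applying paragraphs (f)–(g): (f) operates against (a): a current Class D Registration is held. (g) is inapplicable (the reference index is 125, not under 106), so (f) stands. (a) is therefore removed.
Exception (b) requires that the wastewater contains only substances listed in Schedule A; but the wastewater includes a non-Schedule-A substance, so (b) is unavailable.
Exception (c) is satisfied on its face — the facility operates on a batch process; the compliance score is 39 points, meeting the 37 points threshold. However, paragraphs (h)–(l) must be considered: (h) operates against (c): a current Schedule 1 Clearance is held. (i) would limit (h) — discharge temperature exceeds 35 °C — but (j) sets (i) aside: (j) operates against (i): assessed value is $236,000, less than the $303,000 limit. (k) would limit (j) — the plant is within 200 m of a designated waterway — but (l) sets (k) aside: (l) operates against (k): a current Schedule F Notice is held. So (c) is unavailable.
Exception (d) requires that average daily discharge volume is under 600 litres; but average daily discharge volume is 670 litres, not under 600 litres, so (d) is unavailable.
Exception (e) fails — no General Permit is held.
No exception is made out. Hana's plant falls within the general rule.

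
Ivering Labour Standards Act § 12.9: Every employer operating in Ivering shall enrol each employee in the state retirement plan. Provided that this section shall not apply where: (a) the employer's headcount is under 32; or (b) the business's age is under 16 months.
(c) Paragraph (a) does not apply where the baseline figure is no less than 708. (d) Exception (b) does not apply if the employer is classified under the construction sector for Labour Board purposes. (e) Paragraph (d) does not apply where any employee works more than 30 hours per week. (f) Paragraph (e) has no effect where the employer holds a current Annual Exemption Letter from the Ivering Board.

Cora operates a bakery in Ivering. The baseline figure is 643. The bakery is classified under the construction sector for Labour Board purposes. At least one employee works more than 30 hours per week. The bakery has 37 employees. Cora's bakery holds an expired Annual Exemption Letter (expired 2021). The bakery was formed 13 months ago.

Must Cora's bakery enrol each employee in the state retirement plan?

No — exception (b) applies; Cora's bakery is not required to enrol each employee in the state retirement plan.

Exception (a) requires that the employer's headcount is under 32; but the employer's headcount is 37, not under 32, so (a) is unavailable.
All of (b)'s requirements are met (the business's age is 13 months, under the 16 months limit). As to paragraphs (d)–(f): (d) operates (the bakery is classified under the construction sector), but is displaced by (e): (e) operates against (d): at least one employee exceeds 30 hours/week. (f), which would lift (e), does not operate here — the Annual Exemption Letter is not current. (b) remains available.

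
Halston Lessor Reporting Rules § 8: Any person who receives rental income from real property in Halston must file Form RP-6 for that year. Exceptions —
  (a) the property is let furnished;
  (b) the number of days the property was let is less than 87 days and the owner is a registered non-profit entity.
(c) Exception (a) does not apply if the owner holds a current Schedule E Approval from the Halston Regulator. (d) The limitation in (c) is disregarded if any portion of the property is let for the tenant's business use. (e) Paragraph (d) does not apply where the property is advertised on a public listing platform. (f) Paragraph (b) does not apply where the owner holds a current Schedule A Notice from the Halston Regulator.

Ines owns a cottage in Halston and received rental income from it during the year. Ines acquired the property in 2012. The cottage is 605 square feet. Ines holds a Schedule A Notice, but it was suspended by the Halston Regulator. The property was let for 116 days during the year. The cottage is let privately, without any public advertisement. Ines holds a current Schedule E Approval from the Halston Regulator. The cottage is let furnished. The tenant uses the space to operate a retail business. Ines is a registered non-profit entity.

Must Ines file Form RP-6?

Exception (a)'s conditions are all satisfied: the property is let furnished. Under paragraphs (c)–(e): (c) would limit (a) — a current Schedule E Approval is held — but (d) sets (c) aside: (d) operates against (c): the space is let for business use. (e), which would lift (d), is not triggered — the property is let privately without advertisement. Exception (a) stands.
Exception (b) does not apply: the number of days the property was let is 116 days, not less than 87 days.

No — exception (a) applies; Ines is not required to file Form RP-6.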